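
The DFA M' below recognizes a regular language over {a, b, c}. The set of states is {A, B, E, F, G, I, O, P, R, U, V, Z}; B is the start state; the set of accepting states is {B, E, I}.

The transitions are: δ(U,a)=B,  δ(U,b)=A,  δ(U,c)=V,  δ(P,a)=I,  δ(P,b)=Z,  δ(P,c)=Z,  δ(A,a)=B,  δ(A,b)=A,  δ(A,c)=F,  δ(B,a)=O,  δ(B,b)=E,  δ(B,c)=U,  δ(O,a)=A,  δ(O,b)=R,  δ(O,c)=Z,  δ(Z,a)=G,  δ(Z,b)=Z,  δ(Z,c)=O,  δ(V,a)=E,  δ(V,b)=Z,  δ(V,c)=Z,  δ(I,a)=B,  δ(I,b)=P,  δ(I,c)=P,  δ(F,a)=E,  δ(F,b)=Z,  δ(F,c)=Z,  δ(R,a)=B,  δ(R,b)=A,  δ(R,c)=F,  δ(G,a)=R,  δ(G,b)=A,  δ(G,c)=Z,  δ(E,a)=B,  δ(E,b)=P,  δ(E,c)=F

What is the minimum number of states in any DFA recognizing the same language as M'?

P0 = {B,E,I} | {A,F,G,O,P,R,U,V,Z}.
Refine {B,E,I} on symbol a: members go to different blocks, giving {E,I} and {B}.
Refine {A,F,G,O,P,R,U,V,Z} on symbol a: members go to different blocks, giving {G,O,Z} and {A,R,U} and {F,P,V}.
Split {G,O,Z} by δ(·,a) → {G,O} and {Z}.
No further refinement is possible. Final partition (6 blocks): {E,I} | {G,O} | {B} | {A,R,U} | {F,P,V} | {Z}.

6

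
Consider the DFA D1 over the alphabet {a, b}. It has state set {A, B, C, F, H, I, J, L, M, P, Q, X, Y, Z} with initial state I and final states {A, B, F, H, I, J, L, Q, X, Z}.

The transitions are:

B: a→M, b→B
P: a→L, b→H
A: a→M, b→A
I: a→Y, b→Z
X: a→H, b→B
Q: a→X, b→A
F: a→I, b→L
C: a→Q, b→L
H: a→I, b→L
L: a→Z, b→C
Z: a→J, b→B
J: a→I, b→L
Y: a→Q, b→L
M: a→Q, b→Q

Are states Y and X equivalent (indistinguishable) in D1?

Reachable states from the start: {A,B,C,H,I,J,L,M,Q,X,Y,Z}. Unreachable: {F,P} — drop them.
Start with accepting vs non-accepting: {A,B,H,I,J,L,Q,X,Z} | {C,M,Y}.
On input a, block {A,B,H,I,J,L,Q,X,Z} splits into {H,J,L,Q,X,Z} and {A,B,I}.
Split {H,J,L,Q,X,Z} by δ(·,a) → {L,Q,X,Z} and {H,J}.
Split {L,Q,X,Z} by δ(·,a) → {L,Q} and {X,Z}.
Split {L,Q} by δ(·,b) → {L} and {Q}.
On input b, block {C,M,Y} splits into {C,Y} and {M}.
Refine {A,B,I} on symbol a: members go to different blocks, giving {A,B} and {I}.
Stable partition: {L} | {C,Y} | {A,B} | {H,J} | {X,Z} | {Q} | {M} | {I} — 8 equivalence classes.
Y and X end up in different blocks, so they are distinguishable. For instance, the string 'ε' is accepted from only X.

No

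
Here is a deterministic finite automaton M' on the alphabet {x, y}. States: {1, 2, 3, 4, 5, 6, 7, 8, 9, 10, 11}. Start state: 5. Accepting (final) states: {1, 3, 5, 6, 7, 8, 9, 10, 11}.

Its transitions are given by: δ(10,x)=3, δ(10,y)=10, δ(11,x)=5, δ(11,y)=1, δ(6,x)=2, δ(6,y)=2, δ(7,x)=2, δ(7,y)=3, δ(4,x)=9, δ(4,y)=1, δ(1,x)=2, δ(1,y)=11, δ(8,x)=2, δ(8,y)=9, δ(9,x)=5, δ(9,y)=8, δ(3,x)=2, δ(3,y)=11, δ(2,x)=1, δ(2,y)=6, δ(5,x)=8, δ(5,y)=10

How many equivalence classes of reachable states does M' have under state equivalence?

5

Reachable states from the start: {1,2,3,5,6,8,9,10,11}. Unreachable: {4,7} — drop them.
P0 = {1,3,5,6,8,9,10,11} | {2}.
Refine {1,3,5,6,8,9,10,11} on symbol x: members go to different blocks, giving {1,3,6,8} and {5,9,10,11}.
Split {1,3,6,8} by δ(·,y) → {1,3,8} and {6}.
Refine {5,9,10,11} on symbol x: members go to different blocks, giving {5,10} and {9,11}.
No further refinement is possible. Final partition (5 blocks): {1,3,8} | {2} | {5,10} | {6} | {9,11}.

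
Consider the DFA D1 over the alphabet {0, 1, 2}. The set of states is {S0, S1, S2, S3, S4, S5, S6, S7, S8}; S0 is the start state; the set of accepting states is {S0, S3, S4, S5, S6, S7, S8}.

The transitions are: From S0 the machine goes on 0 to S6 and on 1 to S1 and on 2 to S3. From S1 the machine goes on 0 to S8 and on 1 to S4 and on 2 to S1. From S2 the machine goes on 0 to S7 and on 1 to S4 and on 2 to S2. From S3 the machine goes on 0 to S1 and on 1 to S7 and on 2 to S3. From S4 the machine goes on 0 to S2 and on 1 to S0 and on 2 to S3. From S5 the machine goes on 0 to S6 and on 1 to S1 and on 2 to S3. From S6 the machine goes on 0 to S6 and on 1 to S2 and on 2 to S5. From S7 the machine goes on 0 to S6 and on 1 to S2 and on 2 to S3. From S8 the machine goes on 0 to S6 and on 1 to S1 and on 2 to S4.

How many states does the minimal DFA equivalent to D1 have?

All states are reachable from the start state.
P0 = {S0,S3,S4,S5,S6,S7,S8} | {S1,S2}.
Split {S0,S3,S4,S5,S6,S7,S8} by δ(·,0) → {S0,S5,S6,S7,S8} and {S3,S4}.
Split {S0,S5,S6,S7,S8} by δ(·,2) → {S0,S5,S7,S8} and {S6}.
Stable partition: {S0,S5,S7,S8} | {S1,S2} | {S3,S4} | {S6} — 4 equivalence classes.

4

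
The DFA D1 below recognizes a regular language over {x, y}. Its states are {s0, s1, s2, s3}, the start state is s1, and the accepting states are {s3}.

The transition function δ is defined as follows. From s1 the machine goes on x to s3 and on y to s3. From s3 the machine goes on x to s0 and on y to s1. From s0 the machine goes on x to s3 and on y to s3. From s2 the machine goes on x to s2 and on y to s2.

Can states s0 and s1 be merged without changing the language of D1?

Yes

Reachable states from the start: {s0,s1,s3}. Unreachable: {s2} — drop them.
Initial partition by acceptance: {s3} | {s0,s1}.
The partition is now stable with 2 blocks: {s3} | {s0,s1}.
s0 and s1 lie in the same block of the stable partition, so they are equivalent — no string distinguishes them.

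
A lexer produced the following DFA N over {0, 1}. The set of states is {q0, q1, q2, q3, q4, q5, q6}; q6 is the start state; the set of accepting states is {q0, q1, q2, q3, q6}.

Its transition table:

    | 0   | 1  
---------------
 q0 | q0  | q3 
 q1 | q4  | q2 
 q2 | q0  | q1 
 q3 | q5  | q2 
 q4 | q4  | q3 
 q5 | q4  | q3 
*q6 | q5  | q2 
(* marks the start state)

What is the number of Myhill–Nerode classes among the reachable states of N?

3

Every state is reachable, so we keep all 7.
P0 = {q0,q1,q2,q3,q6} | {q4,q5}.
Split {q0,q1,q2,q3,q6} by δ(·,0) → {q1,q3,q6} and {q0,q2}.
Stable partition: {q1,q3,q6} | {q4,q5} | {q0,q2} — 3 equivalence classes.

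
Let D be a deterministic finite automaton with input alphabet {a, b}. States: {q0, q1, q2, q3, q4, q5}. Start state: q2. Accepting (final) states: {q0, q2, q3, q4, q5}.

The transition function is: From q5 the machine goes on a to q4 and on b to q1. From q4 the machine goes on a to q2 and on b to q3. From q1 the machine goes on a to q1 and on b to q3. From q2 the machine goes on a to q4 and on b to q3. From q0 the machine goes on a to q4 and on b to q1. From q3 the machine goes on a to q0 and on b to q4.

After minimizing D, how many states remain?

4

First remove the unreachable states {q5}; 5 states remain.
P0 = {q0,q2,q3,q4} | {q1}.
On input b, block {q0,q2,q3,q4} splits into {q2,q3,q4} and {q0}.
Refine {q2,q3,q4} on symbol a: members go to different blocks, giving {q2,q4} and {q3}.
Stable partition: {q2,q4} | {q1} | {q0} | {q3} — 4 equivalence classes.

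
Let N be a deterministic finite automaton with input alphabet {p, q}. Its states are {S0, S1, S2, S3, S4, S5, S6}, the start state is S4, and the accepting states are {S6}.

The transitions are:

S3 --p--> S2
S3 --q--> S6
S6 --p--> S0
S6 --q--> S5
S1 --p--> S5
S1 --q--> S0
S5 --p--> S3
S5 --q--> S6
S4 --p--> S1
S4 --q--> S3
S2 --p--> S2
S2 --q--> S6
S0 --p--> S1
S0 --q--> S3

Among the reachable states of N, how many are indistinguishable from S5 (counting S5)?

3

Every state is reachable, so we keep all 7.
Initial partition by acceptance: {S6} | {S0,S1,S2,S3,S4,S5}.
Refine {S0,S1,S2,S3,S4,S5} on symbol q: members go to different blocks, giving {S0,S1,S4} and {S2,S3,S5}.
Split {S0,S1,S4} by δ(·,p) → {S0,S4} and {S1}.
The partition is now stable with 4 blocks: {S6} | {S0,S4} | {S2,S3,S5} | {S1}.
State S5 belongs to the block {S2,S3,S5}, which has 3 states.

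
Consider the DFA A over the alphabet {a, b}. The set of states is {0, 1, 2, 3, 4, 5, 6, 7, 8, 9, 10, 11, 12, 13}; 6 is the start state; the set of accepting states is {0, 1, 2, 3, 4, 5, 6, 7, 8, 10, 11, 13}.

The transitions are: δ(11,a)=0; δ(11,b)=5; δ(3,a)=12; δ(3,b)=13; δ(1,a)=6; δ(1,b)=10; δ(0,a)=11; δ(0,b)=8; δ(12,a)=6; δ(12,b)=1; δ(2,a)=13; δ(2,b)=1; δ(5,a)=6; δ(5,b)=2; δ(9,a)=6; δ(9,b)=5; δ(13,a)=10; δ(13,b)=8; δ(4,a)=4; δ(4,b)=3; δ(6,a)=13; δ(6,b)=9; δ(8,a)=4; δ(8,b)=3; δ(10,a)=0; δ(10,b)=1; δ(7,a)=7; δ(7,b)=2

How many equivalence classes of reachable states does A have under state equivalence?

Reachable states from the start: {0,1,2,3,4,5,6,8,9,10,11,12,13}. Unreachable: {7} — drop them.
Initial partition by acceptance: {0,1,2,3,4,5,6,8,10,11,13} | {9,12}.
On input a, block {0,1,2,3,4,5,6,8,10,11,13} splits into {0,1,2,4,5,6,8,10,11,13} and {3}.
Refine {0,1,2,4,5,6,8,10,11,13} on symbol b: members go to different blocks, giving {0,1,2,5,10,11,13} and {4,8} and {6}.
Refine {0,1,2,5,10,11,13} on symbol a: members go to different blocks, giving {0,2,10,11,13} and {1,5}.
Refine {0,2,10,11,13} on symbol b: members go to different blocks, giving {2,10,11} and {0,13}.
Stable partition: {2,10,11} | {9,12} | {3} | {4,8} | {6} | {1,5} | {0,13} — 7 equivalence classes.

7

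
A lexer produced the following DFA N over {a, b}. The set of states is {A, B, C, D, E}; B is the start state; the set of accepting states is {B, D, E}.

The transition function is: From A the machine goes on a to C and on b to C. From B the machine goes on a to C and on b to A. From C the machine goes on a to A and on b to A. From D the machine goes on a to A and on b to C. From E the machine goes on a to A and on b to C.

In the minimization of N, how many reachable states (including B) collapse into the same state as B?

Reachable states from the start: {A,B,C}. Unreachable: {D,E} — drop them.
P0 = {B} | {A,C}.
No further refinement is possible. Final partition (2 blocks): {B} | {A,C}.
The equivalence class containing B is {B}, of size 1.

1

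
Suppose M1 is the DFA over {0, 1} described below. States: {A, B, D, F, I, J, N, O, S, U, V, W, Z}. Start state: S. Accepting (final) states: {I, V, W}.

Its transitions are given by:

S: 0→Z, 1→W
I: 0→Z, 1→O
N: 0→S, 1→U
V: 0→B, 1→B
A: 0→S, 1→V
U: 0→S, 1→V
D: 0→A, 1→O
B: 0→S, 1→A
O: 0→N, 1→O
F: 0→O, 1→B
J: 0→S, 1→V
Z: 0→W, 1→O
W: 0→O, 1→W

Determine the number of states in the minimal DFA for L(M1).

7

Reachable states from the start: {A,B,N,O,S,U,V,W,Z}. Unreachable: {D,F,I,J} — drop them.
Start with accepting vs non-accepting: {V,W} | {A,B,N,O,S,U,Z}.
Refine {V,W} on symbol 1: members go to different blocks, giving {V} and {W}.
On input 0, block {A,B,N,O,S,U,Z} splits into {A,B,N,O,S,U} and {Z}.
Refine {A,B,N,O,S,U} on symbol 0: members go to different blocks, giving {A,B,N,O,U} and {S}.
On input 0, block {A,B,N,O,U} splits into {A,B,N,U} and {O}.
On input 1, block {A,B,N,U} splits into {A,U} and {B,N}.
Stable partition: {V} | {A,U} | {W} | {Z} | {S} | {O} | {B,N} — 7 equivalence classes.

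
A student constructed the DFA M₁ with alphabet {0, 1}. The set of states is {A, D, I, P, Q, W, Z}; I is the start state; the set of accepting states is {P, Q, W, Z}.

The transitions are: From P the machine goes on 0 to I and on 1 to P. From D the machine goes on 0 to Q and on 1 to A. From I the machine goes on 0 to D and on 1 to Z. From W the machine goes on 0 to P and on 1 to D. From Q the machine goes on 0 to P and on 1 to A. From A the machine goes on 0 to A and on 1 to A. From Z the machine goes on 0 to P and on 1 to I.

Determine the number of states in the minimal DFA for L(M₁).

States {W} cannot be reached from the start state, so discard them.
P0 = {P,Q,Z} | {A,D,I}.
Split {P,Q,Z} by δ(·,0) → {Q,Z} and {P}.
On input 0, block {A,D,I} splits into {A,I} and {D}.
Split {A,I} by δ(·,0) → {A} and {I}.
On input 1, block {Q,Z} splits into {Z} and {Q}.
No further refinement is possible. Final partition (6 blocks): {Z} | {A} | {P} | {D} | {I} | {Q}.

6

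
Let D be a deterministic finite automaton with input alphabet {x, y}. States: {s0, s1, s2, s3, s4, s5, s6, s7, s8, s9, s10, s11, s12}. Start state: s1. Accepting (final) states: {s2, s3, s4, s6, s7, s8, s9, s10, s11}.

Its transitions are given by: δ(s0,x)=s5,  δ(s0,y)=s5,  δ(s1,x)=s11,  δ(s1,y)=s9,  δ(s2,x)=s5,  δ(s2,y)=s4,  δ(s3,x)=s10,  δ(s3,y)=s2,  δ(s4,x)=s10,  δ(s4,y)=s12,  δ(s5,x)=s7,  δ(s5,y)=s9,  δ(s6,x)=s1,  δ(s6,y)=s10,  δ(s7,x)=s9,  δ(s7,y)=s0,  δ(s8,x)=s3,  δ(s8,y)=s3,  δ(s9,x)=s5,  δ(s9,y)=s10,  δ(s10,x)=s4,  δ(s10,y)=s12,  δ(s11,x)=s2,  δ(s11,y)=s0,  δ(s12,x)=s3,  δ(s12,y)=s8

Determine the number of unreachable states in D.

BFS from s1 reaches {s0, s1, s2, s3, s4, s5, s7, s8, s9, s10, s11, s12}; the 1 state(s) s6 are never visited.

1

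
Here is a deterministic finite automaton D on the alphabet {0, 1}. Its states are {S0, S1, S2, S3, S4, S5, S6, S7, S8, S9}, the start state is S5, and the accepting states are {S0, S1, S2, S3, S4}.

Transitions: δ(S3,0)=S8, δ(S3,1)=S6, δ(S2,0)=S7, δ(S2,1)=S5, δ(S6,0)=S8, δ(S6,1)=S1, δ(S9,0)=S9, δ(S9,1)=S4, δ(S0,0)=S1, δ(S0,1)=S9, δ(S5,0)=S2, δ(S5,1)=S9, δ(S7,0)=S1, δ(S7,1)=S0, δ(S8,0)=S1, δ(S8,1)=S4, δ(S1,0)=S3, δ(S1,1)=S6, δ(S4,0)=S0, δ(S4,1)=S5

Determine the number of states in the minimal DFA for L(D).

10

Every state is reachable, so we keep all 10.
Initial partition by acceptance: {S0,S1,S2,S3,S4} | {S5,S6,S7,S8,S9}.
Split {S0,S1,S2,S3,S4} by δ(·,0) → {S0,S1,S4} and {S2,S3}.
Refine {S0,S1,S4} on symbol 0: members go to different blocks, giving {S0,S4} and {S1}.
Split {S0,S4} by δ(·,0) → {S0} and {S4}.
On input 0, block {S5,S6,S7,S8,S9} splits into {S6,S9} and {S7,S8} and {S5}.
Split {S6,S9} by δ(·,0) → {S6} and {S9}.
Split {S2,S3} by δ(·,1) → {S2} and {S3}.
Refine {S7,S8} on symbol 1: members go to different blocks, giving {S7} and {S8}.
The partition is now stable with 10 blocks: {S0} | {S6} | {S2} | {S1} | {S4} | {S7} | {S5} | {S9} | {S3} | {S8}.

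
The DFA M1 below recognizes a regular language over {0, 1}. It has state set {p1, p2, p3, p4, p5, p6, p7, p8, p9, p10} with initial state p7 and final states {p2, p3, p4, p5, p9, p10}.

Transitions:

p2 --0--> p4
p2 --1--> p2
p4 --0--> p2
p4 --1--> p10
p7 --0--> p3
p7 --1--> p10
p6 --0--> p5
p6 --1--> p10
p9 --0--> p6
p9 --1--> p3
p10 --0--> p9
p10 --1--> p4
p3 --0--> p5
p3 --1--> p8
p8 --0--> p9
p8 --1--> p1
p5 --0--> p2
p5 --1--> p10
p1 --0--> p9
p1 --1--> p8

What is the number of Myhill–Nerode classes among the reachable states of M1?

Initial partition by acceptance: {p2,p3,p4,p5,p9,p10} | {p1,p6,p7,p8}.
On input 0, block {p2,p3,p4,p5,p9,p10} splits into {p2,p3,p4,p5,p10} and {p9}.
Refine {p2,p3,p4,p5,p10} on symbol 0: members go to different blocks, giving {p2,p3,p4,p5} and {p10}.
Refine {p2,p3,p4,p5} on symbol 1: members go to different blocks, giving {p4,p5} and {p2} and {p3}.
Refine {p1,p6,p7,p8} on symbol 0: members go to different blocks, giving {p1,p8} and {p6} and {p7}.
The partition is now stable with 8 blocks: {p4,p5} | {p1,p8} | {p9} | {p10} | {p2} | {p3} | {p6} | {p7}.

8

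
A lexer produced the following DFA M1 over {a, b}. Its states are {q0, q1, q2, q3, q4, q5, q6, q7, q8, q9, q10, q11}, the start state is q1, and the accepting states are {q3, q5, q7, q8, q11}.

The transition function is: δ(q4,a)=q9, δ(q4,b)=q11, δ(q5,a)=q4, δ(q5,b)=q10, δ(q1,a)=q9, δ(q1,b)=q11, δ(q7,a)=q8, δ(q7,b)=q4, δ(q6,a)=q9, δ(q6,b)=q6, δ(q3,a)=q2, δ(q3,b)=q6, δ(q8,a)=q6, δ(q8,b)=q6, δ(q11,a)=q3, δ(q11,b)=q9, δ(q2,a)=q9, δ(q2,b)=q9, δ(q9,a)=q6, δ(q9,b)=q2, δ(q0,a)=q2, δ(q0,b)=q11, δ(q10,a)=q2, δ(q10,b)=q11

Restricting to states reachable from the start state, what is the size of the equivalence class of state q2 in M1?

3

First remove the unreachable states {q0,q4,q5,q7,q8,q10}; 6 states remain.
P0 = {q3,q11} | {q1,q2,q6,q9}.
Split {q3,q11} by δ(·,a) → {q3} and {q11}.
Refine {q1,q2,q6,q9} on symbol b: members go to different blocks, giving {q2,q6,q9} and {q1}.
No further refinement is possible. Final partition (4 blocks): {q3} | {q2,q6,q9} | {q11} | {q1}.
State q2 belongs to the block {q2,q6,q9}, which has 3 states.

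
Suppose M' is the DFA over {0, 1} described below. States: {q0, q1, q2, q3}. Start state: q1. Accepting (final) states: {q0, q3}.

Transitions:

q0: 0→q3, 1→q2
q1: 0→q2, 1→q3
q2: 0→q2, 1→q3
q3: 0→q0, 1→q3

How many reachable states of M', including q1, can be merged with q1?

P0 = {q0,q3} | {q1,q2}.
On input 1, block {q0,q3} splits into {q0} and {q3}.
No further refinement is possible. Final partition (3 blocks): {q0} | {q1,q2} | {q3}.
State q1 belongs to the block {q1,q2}, which has 2 states.

2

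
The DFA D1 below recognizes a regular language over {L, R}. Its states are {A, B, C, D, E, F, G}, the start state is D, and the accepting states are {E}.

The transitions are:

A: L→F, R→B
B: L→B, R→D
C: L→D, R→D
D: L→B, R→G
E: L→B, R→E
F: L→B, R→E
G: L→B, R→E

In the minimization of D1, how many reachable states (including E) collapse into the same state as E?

Reachable states from the start: {B,D,E,G}. Unreachable: {A,C,F} — drop them.
Initial partition by acceptance: {E} | {B,D,G}.
On input R, block {B,D,G} splits into {B,D} and {G}.
Split {B,D} by δ(·,R) → {B} and {D}.
No further refinement is possible. Final partition (4 blocks): {E} | {B} | {G} | {D}.
The equivalence class containing E is {E}, of size 1.

1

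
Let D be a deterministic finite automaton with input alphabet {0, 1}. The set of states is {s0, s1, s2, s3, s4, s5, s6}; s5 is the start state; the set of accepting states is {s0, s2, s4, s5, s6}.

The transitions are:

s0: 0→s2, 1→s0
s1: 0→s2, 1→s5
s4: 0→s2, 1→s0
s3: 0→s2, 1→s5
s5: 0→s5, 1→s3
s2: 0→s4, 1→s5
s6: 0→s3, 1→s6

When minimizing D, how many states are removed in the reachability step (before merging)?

2

BFS from s5 reaches {s0, s2, s3, s4, s5}; the 2 state(s) s1, s6 are never visited.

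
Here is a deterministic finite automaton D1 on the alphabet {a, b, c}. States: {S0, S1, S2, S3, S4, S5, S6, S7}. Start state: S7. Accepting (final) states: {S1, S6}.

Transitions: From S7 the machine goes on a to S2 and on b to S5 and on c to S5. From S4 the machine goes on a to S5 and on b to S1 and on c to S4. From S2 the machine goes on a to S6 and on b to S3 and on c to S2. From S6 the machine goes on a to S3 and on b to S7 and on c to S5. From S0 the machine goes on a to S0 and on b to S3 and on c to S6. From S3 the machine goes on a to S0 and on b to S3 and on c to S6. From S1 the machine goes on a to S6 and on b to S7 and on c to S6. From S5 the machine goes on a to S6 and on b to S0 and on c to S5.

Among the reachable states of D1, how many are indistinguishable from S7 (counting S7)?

Reachable states from the start: {S0,S2,S3,S5,S6,S7}. Unreachable: {S1,S4} — drop them.
Initial partition by acceptance: {S6} | {S0,S2,S3,S5,S7}.
On input a, block {S0,S2,S3,S5,S7} splits into {S0,S3,S7} and {S2,S5}.
Refine {S0,S3,S7} on symbol a: members go to different blocks, giving {S0,S3} and {S7}.
Stable partition: {S6} | {S0,S3} | {S2,S5} | {S7} — 4 equivalence classes.
State S7 belongs to the block {S7}, which has 1 states.

1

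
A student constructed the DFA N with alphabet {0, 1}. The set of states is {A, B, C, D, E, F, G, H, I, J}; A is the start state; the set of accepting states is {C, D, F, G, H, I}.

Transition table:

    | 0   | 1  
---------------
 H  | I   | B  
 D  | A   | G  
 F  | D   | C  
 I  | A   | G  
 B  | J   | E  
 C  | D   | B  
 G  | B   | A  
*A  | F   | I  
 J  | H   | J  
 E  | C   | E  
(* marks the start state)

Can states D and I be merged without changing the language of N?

P0 = {C,D,F,G,H,I} | {A,B,E,J}.
On input 0, block {C,D,F,G,H,I} splits into {C,F,H} and {D,G,I}.
Refine {C,F,H} on symbol 1: members go to different blocks, giving {C,H} and {F}.
On input 0, block {A,B,E,J} splits into {E,J} and {A} and {B}.
Split {D,G,I} by δ(·,0) → {D,I} and {G}.
Stable partition: {C,H} | {E,J} | {D,I} | {F} | {A} | {B} | {G} — 7 equivalence classes.
D and I lie in the same block of the stable partition, so they are equivalent — no string distinguishes them.

Yes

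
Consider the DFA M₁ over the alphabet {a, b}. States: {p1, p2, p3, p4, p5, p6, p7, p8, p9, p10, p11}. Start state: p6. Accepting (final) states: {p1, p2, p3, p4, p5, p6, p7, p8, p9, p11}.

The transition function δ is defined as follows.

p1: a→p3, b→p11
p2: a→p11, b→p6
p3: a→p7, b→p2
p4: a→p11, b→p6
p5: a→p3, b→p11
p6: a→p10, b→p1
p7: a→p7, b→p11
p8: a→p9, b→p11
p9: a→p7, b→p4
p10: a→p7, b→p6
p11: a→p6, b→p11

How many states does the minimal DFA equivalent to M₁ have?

7

States {p4,p5,p8,p9} cannot be reached from the start state, so discard them.
Start with accepting vs non-accepting: {p1,p2,p3,p6,p7,p11} | {p10}.
On input a, block {p1,p2,p3,p6,p7,p11} splits into {p1,p2,p3,p7,p11} and {p6}.
On input a, block {p1,p2,p3,p7,p11} splits into {p1,p2,p3,p7} and {p11}.
Split {p1,p2,p3,p7} by δ(·,a) → {p1,p3,p7} and {p2}.
Refine {p1,p3,p7} on symbol b: members go to different blocks, giving {p1,p7} and {p3}.
Refine {p1,p7} on symbol a: members go to different blocks, giving {p1} and {p7}.
No further refinement is possible. Final partition (7 blocks): {p1} | {p10} | {p6} | {p11} | {p2} | {p3} | {p7}.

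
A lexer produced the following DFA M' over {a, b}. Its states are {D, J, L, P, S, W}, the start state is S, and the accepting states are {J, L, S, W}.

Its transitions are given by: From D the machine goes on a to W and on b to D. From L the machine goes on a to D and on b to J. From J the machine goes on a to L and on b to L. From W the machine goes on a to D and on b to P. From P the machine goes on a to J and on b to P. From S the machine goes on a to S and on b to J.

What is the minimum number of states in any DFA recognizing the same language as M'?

6

All states are reachable from the start state.
Initial partition by acceptance: {J,L,S,W} | {D,P}.
Refine {J,L,S,W} on symbol a: members go to different blocks, giving {J,S} and {L,W}.
Refine {J,S} on symbol a: members go to different blocks, giving {J} and {S}.
Refine {D,P} on symbol a: members go to different blocks, giving {P} and {D}.
Refine {L,W} on symbol b: members go to different blocks, giving {W} and {L}.
The partition is now stable with 6 blocks: {J} | {P} | {W} | {S} | {D} | {L}.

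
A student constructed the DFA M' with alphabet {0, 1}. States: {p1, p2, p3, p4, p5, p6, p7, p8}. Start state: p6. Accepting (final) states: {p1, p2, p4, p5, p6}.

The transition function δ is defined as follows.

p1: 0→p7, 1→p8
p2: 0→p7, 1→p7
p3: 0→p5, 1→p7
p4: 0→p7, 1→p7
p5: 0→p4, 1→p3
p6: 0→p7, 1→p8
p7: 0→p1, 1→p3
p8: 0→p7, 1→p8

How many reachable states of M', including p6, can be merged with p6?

2

First remove the unreachable states {p2}; 7 states remain.
Initial partition by acceptance: {p1,p4,p5,p6} | {p3,p7,p8}.
Split {p1,p4,p5,p6} by δ(·,0) → {p1,p4,p6} and {p5}.
Refine {p3,p7,p8} on symbol 0: members go to different blocks, giving {p3} and {p7} and {p8}.
Refine {p1,p4,p6} on symbol 1: members go to different blocks, giving {p1,p6} and {p4}.
No further refinement is possible. Final partition (6 blocks): {p1,p6} | {p3} | {p5} | {p7} | {p8} | {p4}.
The equivalence class containing p6 is {p1,p6}, of size 2.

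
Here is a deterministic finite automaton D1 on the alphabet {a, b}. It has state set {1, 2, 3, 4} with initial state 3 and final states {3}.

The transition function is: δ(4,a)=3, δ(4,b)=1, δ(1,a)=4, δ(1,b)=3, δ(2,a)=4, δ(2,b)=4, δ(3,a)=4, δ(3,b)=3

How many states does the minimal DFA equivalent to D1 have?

States {2} cannot be reached from the start state, so discard them.
Start with accepting vs non-accepting: {3} | {1,4}.
Refine {1,4} on symbol a: members go to different blocks, giving {1} and {4}.
The partition is now stable with 3 blocks: {3} | {1} | {4}.

3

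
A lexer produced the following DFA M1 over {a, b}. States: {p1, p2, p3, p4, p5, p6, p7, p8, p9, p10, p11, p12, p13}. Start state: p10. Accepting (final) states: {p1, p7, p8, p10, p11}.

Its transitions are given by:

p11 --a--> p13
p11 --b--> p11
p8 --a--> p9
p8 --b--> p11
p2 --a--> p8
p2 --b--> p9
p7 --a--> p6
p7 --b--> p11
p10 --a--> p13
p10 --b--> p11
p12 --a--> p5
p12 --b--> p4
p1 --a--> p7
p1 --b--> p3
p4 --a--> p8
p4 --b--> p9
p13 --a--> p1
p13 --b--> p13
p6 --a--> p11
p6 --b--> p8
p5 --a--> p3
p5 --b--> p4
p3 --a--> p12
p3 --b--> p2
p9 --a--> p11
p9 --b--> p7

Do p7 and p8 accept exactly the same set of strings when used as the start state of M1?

Yes

Start with accepting vs non-accepting: {p1,p7,p8,p10,p11} | {p2,p3,p4,p5,p6,p9,p12,p13}.
Refine {p1,p7,p8,p10,p11} on symbol a: members go to different blocks, giving {p7,p8,p10,p11} and {p1}.
Split {p2,p3,p4,p5,p6,p9,p12,p13} by δ(·,a) → {p2,p4,p6,p9} and {p3,p5,p12} and {p13}.
On input a, block {p7,p8,p10,p11} splits into {p7,p8} and {p10,p11}.
Split {p2,p4,p6,p9} by δ(·,a) → {p2,p4} and {p6,p9}.
The partition is now stable with 7 blocks: {p7,p8} | {p2,p4} | {p1} | {p3,p5,p12} | {p13} | {p10,p11} | {p6,p9}.
p7 and p8 lie in the same block of the stable partition, so they are equivalent — no string distinguishes them.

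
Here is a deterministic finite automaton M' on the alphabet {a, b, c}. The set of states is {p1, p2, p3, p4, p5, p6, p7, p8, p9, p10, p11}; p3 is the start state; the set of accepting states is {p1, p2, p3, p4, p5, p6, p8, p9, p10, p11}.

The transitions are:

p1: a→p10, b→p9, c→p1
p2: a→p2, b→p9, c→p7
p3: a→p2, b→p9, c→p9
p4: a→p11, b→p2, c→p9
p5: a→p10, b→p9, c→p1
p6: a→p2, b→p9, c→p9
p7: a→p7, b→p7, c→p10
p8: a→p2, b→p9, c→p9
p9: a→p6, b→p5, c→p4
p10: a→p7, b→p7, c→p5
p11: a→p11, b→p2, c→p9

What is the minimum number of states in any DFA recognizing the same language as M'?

7

Reachable states from the start: {p1,p2,p3,p4,p5,p6,p7,p9,p10,p11}. Unreachable: {p8} — drop them.
Initial partition by acceptance: {p1,p2,p3,p4,p5,p6,p9,p10,p11} | {p7}.
Refine {p1,p2,p3,p4,p5,p6,p9,p10,p11} on symbol a: members go to different blocks, giving {p1,p2,p3,p4,p5,p6,p9,p11} and {p10}.
Refine {p1,p2,p3,p4,p5,p6,p9,p11} on symbol a: members go to different blocks, giving {p2,p3,p4,p6,p9,p11} and {p1,p5}.
On input b, block {p2,p3,p4,p6,p9,p11} splits into {p2,p3,p4,p6,p11} and {p9}.
Refine {p2,p3,p4,p6,p11} on symbol b: members go to different blocks, giving {p2,p3,p6} and {p4,p11}.
Split {p2,p3,p6} by δ(·,c) → {p3,p6} and {p2}.
Stable partition: {p3,p6} | {p7} | {p10} | {p1,p5} | {p9} | {p4,p11} | {p2} — 7 equivalence classes.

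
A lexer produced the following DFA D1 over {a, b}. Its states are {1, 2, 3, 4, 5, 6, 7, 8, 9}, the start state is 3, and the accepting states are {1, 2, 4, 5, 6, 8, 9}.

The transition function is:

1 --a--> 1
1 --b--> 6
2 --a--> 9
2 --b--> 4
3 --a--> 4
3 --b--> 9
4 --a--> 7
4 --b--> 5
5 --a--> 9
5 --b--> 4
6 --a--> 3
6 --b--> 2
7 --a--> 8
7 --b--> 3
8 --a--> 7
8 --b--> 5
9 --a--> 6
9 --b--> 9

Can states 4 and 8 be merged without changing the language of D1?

Yes

States {1} cannot be reached from the start state, so discard them.
P0 = {2,4,5,6,8,9} | {3,7}.
Refine {2,4,5,6,8,9} on symbol a: members go to different blocks, giving {2,5,9} and {4,6,8}.
Refine {2,5,9} on symbol a: members go to different blocks, giving {2,5} and {9}.
Split {3,7} by δ(·,b) → {3} and {7}.
Split {4,6,8} by δ(·,a) → {4,8} and {6}.
No further refinement is possible. Final partition (6 blocks): {2,5} | {3} | {4,8} | {9} | {7} | {6}.
4 and 8 lie in the same block of the stable partition, so they are equivalent — no string distinguishes them.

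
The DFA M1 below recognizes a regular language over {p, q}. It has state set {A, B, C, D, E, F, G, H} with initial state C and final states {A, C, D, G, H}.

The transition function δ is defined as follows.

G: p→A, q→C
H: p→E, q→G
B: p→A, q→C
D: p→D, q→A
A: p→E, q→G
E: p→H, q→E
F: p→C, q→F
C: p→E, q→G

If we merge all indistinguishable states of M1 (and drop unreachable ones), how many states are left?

3

First remove the unreachable states {B,D,F}; 5 states remain.
P0 = {A,C,G,H} | {E}.
Split {A,C,G,H} by δ(·,p) → {A,C,H} and {G}.
The partition is now stable with 3 blocks: {A,C,H} | {E} | {G}.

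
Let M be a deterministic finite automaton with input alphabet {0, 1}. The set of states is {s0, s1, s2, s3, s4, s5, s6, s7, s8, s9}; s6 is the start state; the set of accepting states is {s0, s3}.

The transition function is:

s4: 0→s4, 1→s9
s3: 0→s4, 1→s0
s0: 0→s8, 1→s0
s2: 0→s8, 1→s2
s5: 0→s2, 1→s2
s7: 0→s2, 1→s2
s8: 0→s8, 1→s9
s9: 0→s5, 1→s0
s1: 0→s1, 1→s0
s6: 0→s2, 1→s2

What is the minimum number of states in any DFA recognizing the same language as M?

5

First remove the unreachable states {s1,s3,s4,s7}; 6 states remain.
Initial partition by acceptance: {s0} | {s2,s5,s6,s8,s9}.
Refine {s2,s5,s6,s8,s9} on symbol 1: members go to different blocks, giving {s2,s5,s6,s8} and {s9}.
On input 1, block {s2,s5,s6,s8} splits into {s2,s5,s6} and {s8}.
Split {s2,s5,s6} by δ(·,0) → {s5,s6} and {s2}.
The partition is now stable with 5 blocks: {s0} | {s5,s6} | {s9} | {s8} | {s2}.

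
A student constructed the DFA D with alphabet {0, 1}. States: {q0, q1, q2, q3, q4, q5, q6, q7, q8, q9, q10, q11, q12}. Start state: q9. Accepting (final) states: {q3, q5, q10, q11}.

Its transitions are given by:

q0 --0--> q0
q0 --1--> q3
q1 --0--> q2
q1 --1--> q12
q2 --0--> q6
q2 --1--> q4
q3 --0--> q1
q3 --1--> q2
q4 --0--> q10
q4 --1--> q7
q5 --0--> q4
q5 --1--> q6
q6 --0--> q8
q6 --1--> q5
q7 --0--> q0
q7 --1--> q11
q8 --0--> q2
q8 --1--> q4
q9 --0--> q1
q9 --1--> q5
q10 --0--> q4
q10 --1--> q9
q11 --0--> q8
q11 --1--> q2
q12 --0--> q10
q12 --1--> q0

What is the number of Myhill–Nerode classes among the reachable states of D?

7

Initial partition by acceptance: {q3,q5,q10,q11} | {q0,q1,q2,q4,q6,q7,q8,q9,q12}.
On input 0, block {q0,q1,q2,q4,q6,q7,q8,q9,q12} splits into {q0,q1,q2,q6,q7,q8,q9} and {q4,q12}.
Refine {q3,q5,q10,q11} on symbol 0: members go to different blocks, giving {q3,q11} and {q5,q10}.
Refine {q0,q1,q2,q6,q7,q8,q9} on symbol 1: members go to different blocks, giving {q1,q2,q8} and {q0,q7} and {q6,q9}.
Split {q1,q2,q8} by δ(·,0) → {q1,q8} and {q2}.
Stable partition: {q3,q11} | {q1,q8} | {q4,q12} | {q5,q10} | {q0,q7} | {q6,q9} | {q2} — 7 equivalence classes.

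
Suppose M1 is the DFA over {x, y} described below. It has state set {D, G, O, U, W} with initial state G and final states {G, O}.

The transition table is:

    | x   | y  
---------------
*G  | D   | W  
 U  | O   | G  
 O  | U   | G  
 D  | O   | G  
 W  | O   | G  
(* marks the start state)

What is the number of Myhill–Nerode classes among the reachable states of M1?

Every state is reachable, so we keep all 5.
Start with accepting vs non-accepting: {G,O} | {D,U,W}.
Refine {G,O} on symbol y: members go to different blocks, giving {G} and {O}.
Stable partition: {G} | {D,U,W} | {O} — 3 equivalence classes.

3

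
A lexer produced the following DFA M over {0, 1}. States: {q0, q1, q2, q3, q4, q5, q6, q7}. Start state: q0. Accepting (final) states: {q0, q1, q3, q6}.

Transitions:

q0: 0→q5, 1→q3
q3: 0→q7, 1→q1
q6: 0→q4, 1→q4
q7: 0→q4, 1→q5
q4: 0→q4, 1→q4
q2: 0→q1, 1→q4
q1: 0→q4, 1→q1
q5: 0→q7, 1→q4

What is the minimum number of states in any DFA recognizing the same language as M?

Reachable states from the start: {q0,q1,q3,q4,q5,q7}. Unreachable: {q2,q6} — drop them.
Initial partition by acceptance: {q0,q1,q3} | {q4,q5,q7}.
No further refinement is possible. Final partition (2 blocks): {q0,q1,q3} | {q4,q5,q7}.

2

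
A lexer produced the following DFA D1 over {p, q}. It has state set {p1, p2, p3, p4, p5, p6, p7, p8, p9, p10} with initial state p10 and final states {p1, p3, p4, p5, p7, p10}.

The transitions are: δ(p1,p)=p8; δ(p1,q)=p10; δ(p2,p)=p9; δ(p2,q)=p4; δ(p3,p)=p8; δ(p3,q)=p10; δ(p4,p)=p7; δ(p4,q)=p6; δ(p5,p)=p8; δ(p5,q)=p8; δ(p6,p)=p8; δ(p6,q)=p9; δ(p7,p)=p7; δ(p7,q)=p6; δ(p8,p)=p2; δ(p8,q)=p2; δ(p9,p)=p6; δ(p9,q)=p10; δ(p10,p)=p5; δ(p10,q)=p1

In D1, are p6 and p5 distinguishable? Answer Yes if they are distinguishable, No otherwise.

Yes

First remove the unreachable states {p3}; 9 states remain.
Initial partition by acceptance: {p1,p4,p5,p7,p10} | {p2,p6,p8,p9}.
Split {p1,p4,p5,p7,p10} by δ(·,p) → {p4,p7,p10} and {p1,p5}.
Split {p4,p7,p10} by δ(·,p) → {p4,p7} and {p10}.
Split {p2,p6,p8,p9} by δ(·,q) → {p6,p8} and {p2} and {p9}.
Split {p6,p8} by δ(·,p) → {p6} and {p8}.
Refine {p1,p5} on symbol q: members go to different blocks, giving {p1} and {p5}.
No further refinement is possible. Final partition (8 blocks): {p4,p7} | {p6} | {p1} | {p10} | {p2} | {p9} | {p8} | {p5}.
p6 and p5 end up in different blocks, so they are distinguishable. For instance, the string 'ε' is accepted from only p5.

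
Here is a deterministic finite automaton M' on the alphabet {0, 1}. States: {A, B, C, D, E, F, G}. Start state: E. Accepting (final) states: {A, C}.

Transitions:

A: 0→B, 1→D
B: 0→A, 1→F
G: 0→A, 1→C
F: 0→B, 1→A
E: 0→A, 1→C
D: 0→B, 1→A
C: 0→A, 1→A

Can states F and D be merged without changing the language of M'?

Yes

Reachable states from the start: {A,B,C,D,E,F}. Unreachable: {G} — drop them.
P0 = {A,C} | {B,D,E,F}.
On input 0, block {A,C} splits into {A} and {C}.
On input 0, block {B,D,E,F} splits into {B,E} and {D,F}.
Split {B,E} by δ(·,1) → {B} and {E}.
No further refinement is possible. Final partition (5 blocks): {A} | {B} | {C} | {D,F} | {E}.
F and D lie in the same block of the stable partition, so they are equivalent — no string distinguishes them.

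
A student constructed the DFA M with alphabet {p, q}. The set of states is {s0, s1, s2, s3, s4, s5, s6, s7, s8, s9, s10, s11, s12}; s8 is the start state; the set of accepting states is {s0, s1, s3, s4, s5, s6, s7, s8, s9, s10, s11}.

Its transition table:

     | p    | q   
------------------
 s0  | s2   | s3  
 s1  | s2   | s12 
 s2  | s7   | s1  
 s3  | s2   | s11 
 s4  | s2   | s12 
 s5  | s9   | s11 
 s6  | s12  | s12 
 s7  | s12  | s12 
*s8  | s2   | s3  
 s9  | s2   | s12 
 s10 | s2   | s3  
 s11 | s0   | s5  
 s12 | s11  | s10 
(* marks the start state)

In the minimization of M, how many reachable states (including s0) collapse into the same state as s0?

3

Reachable states from the start: {s0,s1,s2,s3,s5,s7,s8,s9,s10,s11,s12}. Unreachable: {s4,s6} — drop them.
Initial partition by acceptance: {s0,s1,s3,s5,s7,s8,s9,s10,s11} | {s2,s12}.
Refine {s0,s1,s3,s5,s7,s8,s9,s10,s11} on symbol p: members go to different blocks, giving {s0,s1,s3,s7,s8,s9,s10} and {s5,s11}.
Refine {s0,s1,s3,s7,s8,s9,s10} on symbol q: members go to different blocks, giving {s0,s8,s10} and {s1,s7,s9} and {s3}.
On input p, block {s2,s12} splits into {s2} and {s12}.
Split {s5,s11} by δ(·,p) → {s5} and {s11}.
On input p, block {s1,s7,s9} splits into {s1,s9} and {s7}.
The partition is now stable with 8 blocks: {s0,s8,s10} | {s2} | {s5} | {s1,s9} | {s3} | {s12} | {s11} | {s7}.
State s0 belongs to the block {s0,s8,s10}, which has 3 states.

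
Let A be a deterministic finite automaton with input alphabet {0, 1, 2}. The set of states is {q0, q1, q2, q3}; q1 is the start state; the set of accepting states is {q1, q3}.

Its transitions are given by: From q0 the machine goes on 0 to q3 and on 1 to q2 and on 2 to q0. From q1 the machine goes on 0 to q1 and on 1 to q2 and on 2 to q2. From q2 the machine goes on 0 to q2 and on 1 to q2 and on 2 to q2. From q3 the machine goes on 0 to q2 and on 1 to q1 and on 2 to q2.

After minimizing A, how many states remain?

States {q0,q3} cannot be reached from the start state, so discard them.
Initial partition by acceptance: {q1} | {q2}.
Stable partition: {q1} | {q2} — 2 equivalence classes.

2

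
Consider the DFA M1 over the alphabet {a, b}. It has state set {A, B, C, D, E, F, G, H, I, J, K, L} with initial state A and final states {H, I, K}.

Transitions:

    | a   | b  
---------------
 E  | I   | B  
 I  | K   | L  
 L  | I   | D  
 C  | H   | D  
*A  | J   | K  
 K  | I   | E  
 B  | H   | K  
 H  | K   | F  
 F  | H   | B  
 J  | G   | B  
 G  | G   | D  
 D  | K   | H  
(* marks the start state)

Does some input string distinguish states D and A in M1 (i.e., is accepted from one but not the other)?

Yes

First remove the unreachable states {C}; 11 states remain.
Initial partition by acceptance: {H,I,K} | {A,B,D,E,F,G,J,L}.
Split {A,B,D,E,F,G,J,L} by δ(·,a) → {B,D,E,F,L} and {A,G,J}.
Refine {B,D,E,F,L} on symbol b: members go to different blocks, giving {E,F,L} and {B,D}.
On input b, block {A,G,J} splits into {G,J} and {A}.
No further refinement is possible. Final partition (5 blocks): {H,I,K} | {E,F,L} | {G,J} | {B,D} | {A}.
D and A end up in different blocks, so they are distinguishable. For instance, the string 'a' is accepted from only D.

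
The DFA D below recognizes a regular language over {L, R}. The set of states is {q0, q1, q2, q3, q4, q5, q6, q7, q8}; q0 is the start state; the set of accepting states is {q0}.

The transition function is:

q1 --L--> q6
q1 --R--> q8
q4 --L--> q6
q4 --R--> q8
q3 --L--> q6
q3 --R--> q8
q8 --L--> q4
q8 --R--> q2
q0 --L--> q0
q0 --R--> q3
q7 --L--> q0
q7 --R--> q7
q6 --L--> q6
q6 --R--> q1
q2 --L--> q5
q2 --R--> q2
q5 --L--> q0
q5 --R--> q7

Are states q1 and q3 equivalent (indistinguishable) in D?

Every state is reachable, so we keep all 9.
P0 = {q0} | {q1,q2,q3,q4,q5,q6,q7,q8}.
On input L, block {q1,q2,q3,q4,q5,q6,q7,q8} splits into {q1,q2,q3,q4,q6,q8} and {q5,q7}.
Refine {q1,q2,q3,q4,q6,q8} on symbol L: members go to different blocks, giving {q1,q3,q4,q6,q8} and {q2}.
Refine {q1,q3,q4,q6,q8} on symbol R: members go to different blocks, giving {q1,q3,q4,q6} and {q8}.
On input R, block {q1,q3,q4,q6} splits into {q1,q3,q4} and {q6}.
Stable partition: {q0} | {q1,q3,q4} | {q5,q7} | {q2} | {q8} | {q6} — 6 equivalence classes.
q1 and q3 lie in the same block of the stable partition, so they are equivalent — no string distinguishes them.

Yes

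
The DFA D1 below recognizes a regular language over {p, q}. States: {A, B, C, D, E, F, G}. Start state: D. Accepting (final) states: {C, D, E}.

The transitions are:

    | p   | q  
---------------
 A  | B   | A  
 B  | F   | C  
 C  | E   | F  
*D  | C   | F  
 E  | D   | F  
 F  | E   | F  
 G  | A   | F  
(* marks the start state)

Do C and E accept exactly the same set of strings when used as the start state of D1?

Yes

States {A,B,G} cannot be reached from the start state, so discard them.
P0 = {C,D,E} | {F}.
No further refinement is possible. Final partition (2 blocks): {C,D,E} | {F}.
C and E lie in the same block of the stable partition, so they are equivalent — no string distinguishes them.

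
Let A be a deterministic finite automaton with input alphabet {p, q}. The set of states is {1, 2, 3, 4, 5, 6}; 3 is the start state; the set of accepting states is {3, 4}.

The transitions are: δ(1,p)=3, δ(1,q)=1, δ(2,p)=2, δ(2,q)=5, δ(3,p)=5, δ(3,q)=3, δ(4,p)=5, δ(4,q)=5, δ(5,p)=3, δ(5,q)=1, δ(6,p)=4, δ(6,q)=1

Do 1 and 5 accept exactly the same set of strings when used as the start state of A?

States {2,4,6} cannot be reached from the start state, so discard them.
P0 = {3} | {1,5}.
No further refinement is possible. Final partition (2 blocks): {3} | {1,5}.
1 and 5 lie in the same block of the stable partition, so they are equivalent — no string distinguishes them.

Yes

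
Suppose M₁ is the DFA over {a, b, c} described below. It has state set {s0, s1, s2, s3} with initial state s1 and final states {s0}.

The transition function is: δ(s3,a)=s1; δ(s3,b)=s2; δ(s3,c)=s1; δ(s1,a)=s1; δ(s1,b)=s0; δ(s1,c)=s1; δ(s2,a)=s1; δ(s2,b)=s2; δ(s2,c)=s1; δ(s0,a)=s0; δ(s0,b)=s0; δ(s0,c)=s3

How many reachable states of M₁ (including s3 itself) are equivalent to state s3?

All states are reachable from the start state.
Initial partition by acceptance: {s0} | {s1,s2,s3}.
Split {s1,s2,s3} by δ(·,b) → {s2,s3} and {s1}.
No further refinement is possible. Final partition (3 blocks): {s0} | {s2,s3} | {s1}.
State s3 belongs to the block {s2,s3}, which has 2 states.

2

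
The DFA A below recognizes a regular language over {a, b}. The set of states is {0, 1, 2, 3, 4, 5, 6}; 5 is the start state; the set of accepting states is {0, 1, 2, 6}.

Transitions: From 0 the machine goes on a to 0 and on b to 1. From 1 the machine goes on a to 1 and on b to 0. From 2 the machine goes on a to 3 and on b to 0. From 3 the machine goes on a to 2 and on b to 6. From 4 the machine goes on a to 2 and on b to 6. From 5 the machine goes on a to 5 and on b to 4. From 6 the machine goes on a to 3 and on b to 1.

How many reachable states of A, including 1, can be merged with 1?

P0 = {0,1,2,6} | {3,4,5}.
On input a, block {0,1,2,6} splits into {0,1} and {2,6}.
Split {3,4,5} by δ(·,a) → {3,4} and {5}.
The partition is now stable with 4 blocks: {0,1} | {3,4} | {2,6} | {5}.
State 1 belongs to the block {0,1}, which has 2 states.

2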